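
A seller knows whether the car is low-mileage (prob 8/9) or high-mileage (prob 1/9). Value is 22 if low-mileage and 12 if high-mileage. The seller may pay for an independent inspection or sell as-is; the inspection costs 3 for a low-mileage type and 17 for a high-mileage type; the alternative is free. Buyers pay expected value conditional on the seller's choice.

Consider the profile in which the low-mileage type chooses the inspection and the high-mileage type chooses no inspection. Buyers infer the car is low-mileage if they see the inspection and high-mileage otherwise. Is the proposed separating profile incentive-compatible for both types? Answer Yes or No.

Under these beliefs, the inspection earns price 22 and no inspection earns price 12.
low-mileage: the inspection nets 22 − 3 = 19; no inspection nets 12. low-mileage prefers the inspection.
high-mileage: the inspection nets 22 − 17 = 5; no inspection nets 12. high-mileage prefers no inspection.
Neither type deviates, so the separating profile is an equilibrium.

Yes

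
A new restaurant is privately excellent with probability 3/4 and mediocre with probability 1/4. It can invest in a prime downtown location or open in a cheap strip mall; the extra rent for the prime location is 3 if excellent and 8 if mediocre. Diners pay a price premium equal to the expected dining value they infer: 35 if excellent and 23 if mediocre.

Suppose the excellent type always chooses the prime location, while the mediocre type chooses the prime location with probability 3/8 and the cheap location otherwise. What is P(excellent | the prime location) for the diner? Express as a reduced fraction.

8/9

P(the prime location) = (3/4)·1 + (1/4)·(3/8) = 27/32.
By Bayes' rule, P(excellent | the prime location) = (3/4) / (27/32) = 8/9.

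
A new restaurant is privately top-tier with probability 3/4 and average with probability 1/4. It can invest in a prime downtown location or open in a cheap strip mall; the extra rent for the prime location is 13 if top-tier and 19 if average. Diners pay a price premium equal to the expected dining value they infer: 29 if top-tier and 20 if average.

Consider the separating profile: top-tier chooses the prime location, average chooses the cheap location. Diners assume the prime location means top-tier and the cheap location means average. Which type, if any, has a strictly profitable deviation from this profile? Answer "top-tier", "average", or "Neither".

top-tier

The prime location pays 29; the cheap location pays 20.
top-tier: assigned the prime location, nets 29 − 13 = 16; deviating to the cheap location nets 20.
average: assigned the cheap location, nets 20; deviating to the prime location nets 29 − 19 = 10.
The top-tier type gains 4 by deviating.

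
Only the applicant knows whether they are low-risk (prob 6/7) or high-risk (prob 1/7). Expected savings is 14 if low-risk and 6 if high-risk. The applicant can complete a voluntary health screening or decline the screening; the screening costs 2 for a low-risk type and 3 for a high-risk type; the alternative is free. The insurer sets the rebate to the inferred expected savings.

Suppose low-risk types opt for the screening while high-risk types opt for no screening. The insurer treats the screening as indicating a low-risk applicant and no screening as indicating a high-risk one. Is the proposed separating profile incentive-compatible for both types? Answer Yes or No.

No

Under these beliefs, the screening earns rebate 14 and no screening earns rebate 6.
low-risk: the screening nets 14 − 2 = 12; no screening nets 6. low-risk prefers the screening.
high-risk: the screening nets 14 − 3 = 11; no screening nets 6. high-risk would deviate to the screening.
high-risk has a profitable deviation, so the profile is not an equilibrium.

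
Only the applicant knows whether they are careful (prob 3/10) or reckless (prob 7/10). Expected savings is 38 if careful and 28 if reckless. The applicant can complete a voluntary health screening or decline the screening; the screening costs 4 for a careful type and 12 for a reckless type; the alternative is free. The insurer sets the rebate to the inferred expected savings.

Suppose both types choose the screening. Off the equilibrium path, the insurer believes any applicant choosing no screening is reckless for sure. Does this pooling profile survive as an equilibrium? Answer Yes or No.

No

On path, the insurer holds the prior and pays 3/10·38 + 7/10·28 = 31. Off path (no screening), believing reckless, it pays 28.
careful: the screening nets 31 − 4 = 27; no screening nets 28. careful would deviate.
reckless: the screening nets 31 − 12 = 19; no screening nets 28. reckless would deviate.
A type deviates, so pooling fails.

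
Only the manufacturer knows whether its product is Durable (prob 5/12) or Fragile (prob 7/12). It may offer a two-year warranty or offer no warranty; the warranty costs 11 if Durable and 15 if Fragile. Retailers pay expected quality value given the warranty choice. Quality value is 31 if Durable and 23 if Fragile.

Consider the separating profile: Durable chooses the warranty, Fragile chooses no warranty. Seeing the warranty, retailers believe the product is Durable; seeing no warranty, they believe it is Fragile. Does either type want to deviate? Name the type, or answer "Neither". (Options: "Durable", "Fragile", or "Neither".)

The warranty pays 31; no warranty pays 23.
Durable: assigned the warranty, nets 31 − 11 = 20; deviating to no warranty nets 23.
Fragile: assigned no warranty, nets 23; deviating to the warranty nets 31 − 15 = 16.
The Durable type gains 3 by deviating.

Durable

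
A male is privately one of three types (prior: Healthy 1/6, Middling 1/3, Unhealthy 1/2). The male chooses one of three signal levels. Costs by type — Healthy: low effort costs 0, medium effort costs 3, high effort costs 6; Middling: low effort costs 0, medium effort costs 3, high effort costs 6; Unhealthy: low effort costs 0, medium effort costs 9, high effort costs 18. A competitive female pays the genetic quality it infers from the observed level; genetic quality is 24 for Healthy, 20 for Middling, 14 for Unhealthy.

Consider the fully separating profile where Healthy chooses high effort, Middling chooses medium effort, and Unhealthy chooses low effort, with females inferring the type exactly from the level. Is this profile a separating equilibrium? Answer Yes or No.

No

Separating mating payoffs: high effort → 24, medium effort → 20, low effort → 14.
Healthy (assigned high effort): low effort: 14 − 0 = 14; medium effort: 20 − 3 = 17; high effort: 24 − 6 = 18. Healthy stays.
Middling (assigned medium effort): low effort: 14 − 0 = 14; medium effort: 20 − 3 = 17; high effort: 24 − 6 = 18. Middling prefers high effort.
Unhealthy (assigned low effort): low effort: 14 − 0 = 14; medium effort: 20 − 9 = 11; high effort: 24 − 18 = 6. Unhealthy stays.
At least one type deviates; the separating profile fails.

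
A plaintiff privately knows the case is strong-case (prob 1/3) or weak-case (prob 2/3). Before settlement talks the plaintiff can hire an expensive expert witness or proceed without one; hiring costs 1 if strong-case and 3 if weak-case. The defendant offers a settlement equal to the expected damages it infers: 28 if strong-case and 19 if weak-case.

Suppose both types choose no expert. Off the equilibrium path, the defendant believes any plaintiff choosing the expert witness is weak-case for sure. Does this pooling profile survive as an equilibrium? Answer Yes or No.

Yes

On path, the defendant holds the prior and pays 1/3·28 + 2/3·19 = 22. Off path (the expert witness), believing weak-case, it pays 19.
strong-case: no expert nets 22; the expert witness nets 19 − 1 = 18. strong-case stays.
weak-case: no expert nets 22; the expert witness nets 19 − 3 = 16. weak-case stays.
No type deviates, so pooling is sustained.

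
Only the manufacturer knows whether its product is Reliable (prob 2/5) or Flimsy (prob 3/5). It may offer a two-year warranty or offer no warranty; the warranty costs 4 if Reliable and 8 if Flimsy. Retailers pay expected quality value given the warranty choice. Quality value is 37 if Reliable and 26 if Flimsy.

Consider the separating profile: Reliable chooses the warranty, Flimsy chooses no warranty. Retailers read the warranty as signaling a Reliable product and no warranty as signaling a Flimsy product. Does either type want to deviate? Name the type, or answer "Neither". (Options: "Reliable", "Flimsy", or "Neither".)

The warranty pays 37; no warranty pays 26.
Reliable: assigned the warranty, nets 37 − 4 = 33; deviating to no warranty nets 26.
Flimsy: assigned no warranty, nets 26; deviating to the warranty nets 37 − 8 = 29.
The Flimsy type gains 3 by deviating.

Flimsy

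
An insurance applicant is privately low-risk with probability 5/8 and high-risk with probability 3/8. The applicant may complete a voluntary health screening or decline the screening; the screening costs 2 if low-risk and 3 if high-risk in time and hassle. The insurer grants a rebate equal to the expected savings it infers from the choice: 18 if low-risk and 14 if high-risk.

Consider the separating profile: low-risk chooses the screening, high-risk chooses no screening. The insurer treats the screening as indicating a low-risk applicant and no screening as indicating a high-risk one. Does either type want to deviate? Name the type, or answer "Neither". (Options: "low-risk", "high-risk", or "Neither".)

The screening pays 18; no screening pays 14.
low-risk: assigned the screening, nets 18 − 2 = 16; deviating to no screening nets 14.
high-risk: assigned no screening, nets 14; deviating to the screening nets 18 − 3 = 15.
The high-risk type gains 1 by deviating.

high-risk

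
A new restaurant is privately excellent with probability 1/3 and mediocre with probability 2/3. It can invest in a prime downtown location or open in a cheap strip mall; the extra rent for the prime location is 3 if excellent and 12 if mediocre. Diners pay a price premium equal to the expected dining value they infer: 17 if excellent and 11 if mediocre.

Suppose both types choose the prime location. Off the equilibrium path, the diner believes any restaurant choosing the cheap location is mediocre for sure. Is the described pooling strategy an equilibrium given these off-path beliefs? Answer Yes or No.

On path, the diner holds the prior and pays 1/3·17 + 2/3·11 = 13. Off path (the cheap location), believing mediocre, it pays 11.
excellent: the prime location nets 13 − 3 = 10; the cheap location nets 11. excellent would deviate.
mediocre: the prime location nets 13 − 12 = 1; the cheap location nets 11. mediocre would deviate.
A type deviates, so pooling fails.

No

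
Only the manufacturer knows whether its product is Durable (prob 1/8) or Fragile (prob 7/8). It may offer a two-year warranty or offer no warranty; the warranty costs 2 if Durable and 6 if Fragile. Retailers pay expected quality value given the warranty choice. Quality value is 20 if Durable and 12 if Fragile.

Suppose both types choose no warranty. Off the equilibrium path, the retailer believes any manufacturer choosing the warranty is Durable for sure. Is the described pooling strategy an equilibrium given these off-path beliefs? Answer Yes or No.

On path, the retailer holds the prior and pays 1/8·20 + 7/8·12 = 13. Off path (the warranty), believing Durable, it pays 20.
Durable: no warranty nets 13; the warranty nets 20 − 2 = 18. Durable would deviate.
Fragile: no warranty nets 13; the warranty nets 20 − 6 = 14. Fragile would deviate.
A type deviates, so pooling fails.

No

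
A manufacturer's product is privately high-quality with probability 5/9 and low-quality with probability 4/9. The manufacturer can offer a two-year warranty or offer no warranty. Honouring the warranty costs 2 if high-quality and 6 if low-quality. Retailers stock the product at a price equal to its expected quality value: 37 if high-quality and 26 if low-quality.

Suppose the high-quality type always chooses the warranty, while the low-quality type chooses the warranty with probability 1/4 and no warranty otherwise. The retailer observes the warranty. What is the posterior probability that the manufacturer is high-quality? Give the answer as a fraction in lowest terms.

P(the warranty) = (5/9)·1 + (4/9)·(1/4) = 2/3.
By Bayes' rule, P(high-quality | the warranty) = (5/9) / (2/3) = 5/6.

5/6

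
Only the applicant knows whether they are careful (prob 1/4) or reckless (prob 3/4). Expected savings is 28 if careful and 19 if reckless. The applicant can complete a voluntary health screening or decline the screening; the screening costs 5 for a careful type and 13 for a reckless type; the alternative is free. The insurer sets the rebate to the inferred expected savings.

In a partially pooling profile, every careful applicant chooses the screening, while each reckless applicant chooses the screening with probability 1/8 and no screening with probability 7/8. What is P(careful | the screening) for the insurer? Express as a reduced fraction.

P(the screening) = (1/4)·1 + (3/4)·(1/8) = 11/32.
By Bayes' rule, P(careful | the screening) = (1/4) / (11/32) = 8/11.

8/11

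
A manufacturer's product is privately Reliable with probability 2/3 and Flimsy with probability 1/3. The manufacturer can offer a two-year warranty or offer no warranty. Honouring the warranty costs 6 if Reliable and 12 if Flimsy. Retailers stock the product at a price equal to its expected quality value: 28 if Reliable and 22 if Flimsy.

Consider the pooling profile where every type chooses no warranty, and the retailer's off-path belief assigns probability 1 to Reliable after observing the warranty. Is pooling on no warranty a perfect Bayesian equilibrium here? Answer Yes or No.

Yes

On path, the retailer holds the prior and pays 2/3·28 + 1/3·22 = 26. Off path (the warranty), believing Reliable, it pays 28.
Reliable: no warranty nets 26; the warranty nets 28 − 6 = 22. Reliable stays.
Flimsy: no warranty nets 26; the warranty nets 28 − 12 = 16. Flimsy stays.
No type deviates, so pooling is sustained.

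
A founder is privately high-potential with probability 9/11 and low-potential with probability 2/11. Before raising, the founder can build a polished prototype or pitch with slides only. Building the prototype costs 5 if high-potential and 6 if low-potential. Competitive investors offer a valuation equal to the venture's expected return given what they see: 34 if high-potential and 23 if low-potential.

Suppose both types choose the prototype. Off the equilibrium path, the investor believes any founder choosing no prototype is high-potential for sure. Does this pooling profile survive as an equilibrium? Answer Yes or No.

On path, the investor holds the prior and pays 9/11·34 + 2/11·23 = 32. Off path (no prototype), believing high-potential, it pays 34.
high-potential: the prototype nets 32 − 5 = 27; no prototype nets 34. high-potential would deviate.
low-potential: the prototype nets 32 − 6 = 26; no prototype nets 34. low-potential would deviate.
A type deviates, so pooling fails.

No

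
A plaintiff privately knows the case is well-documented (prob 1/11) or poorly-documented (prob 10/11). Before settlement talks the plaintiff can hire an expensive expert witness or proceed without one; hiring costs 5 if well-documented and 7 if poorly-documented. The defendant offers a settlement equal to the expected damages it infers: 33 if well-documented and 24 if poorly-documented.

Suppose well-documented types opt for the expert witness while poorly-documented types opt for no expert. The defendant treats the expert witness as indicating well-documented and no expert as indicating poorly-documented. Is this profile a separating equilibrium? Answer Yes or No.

Under these beliefs, the expert witness earns settlement 33 and no expert earns settlement 24.
well-documented: the expert witness nets 33 − 5 = 28; no expert nets 24. well-documented prefers the expert witness.
poorly-documented: the expert witness nets 33 − 7 = 26; no expert nets 24. poorly-documented would deviate to the expert witness.
poorly-documented has a profitable deviation, so the profile is not an equilibrium.

No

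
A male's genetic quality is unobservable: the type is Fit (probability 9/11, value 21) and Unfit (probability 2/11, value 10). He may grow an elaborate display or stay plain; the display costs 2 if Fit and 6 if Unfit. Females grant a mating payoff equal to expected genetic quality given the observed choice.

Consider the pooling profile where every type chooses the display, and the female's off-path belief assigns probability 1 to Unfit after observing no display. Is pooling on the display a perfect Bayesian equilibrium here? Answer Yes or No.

Yes

On path, the female holds the prior and pays 9/11·21 + 2/11·10 = 19. Off path (no display), believing Unfit, it pays 10.
Fit: the display nets 19 − 2 = 17; no display nets 10. Fit stays.
Unfit: the display nets 19 − 6 = 13; no display nets 10. Unfit stays.
No type deviates, so pooling is sustained.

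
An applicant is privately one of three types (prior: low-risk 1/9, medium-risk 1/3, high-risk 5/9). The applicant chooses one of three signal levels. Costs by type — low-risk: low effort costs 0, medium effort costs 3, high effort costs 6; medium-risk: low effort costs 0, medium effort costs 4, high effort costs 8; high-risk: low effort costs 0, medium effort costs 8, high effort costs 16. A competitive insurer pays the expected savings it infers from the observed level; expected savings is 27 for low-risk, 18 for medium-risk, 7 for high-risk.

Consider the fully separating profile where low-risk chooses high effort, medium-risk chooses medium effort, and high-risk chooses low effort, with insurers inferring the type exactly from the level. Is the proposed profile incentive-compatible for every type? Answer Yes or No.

No

Separating rebates: high effort → 27, medium effort → 18, low effort → 7.
low-risk (assigned high effort): low effort: 7 − 0 = 7; medium effort: 18 − 3 = 15; high effort: 27 − 6 = 21. low-risk stays.
medium-risk (assigned medium effort): low effort: 7 − 0 = 7; medium effort: 18 − 4 = 14; high effort: 27 − 8 = 19. medium-risk prefers high effort.
high-risk (assigned low effort): low effort: 7 − 0 = 7; medium effort: 18 − 8 = 10; high effort: 27 − 16 = 11. high-risk prefers high effort.
At least one type deviates; the separating profile fails.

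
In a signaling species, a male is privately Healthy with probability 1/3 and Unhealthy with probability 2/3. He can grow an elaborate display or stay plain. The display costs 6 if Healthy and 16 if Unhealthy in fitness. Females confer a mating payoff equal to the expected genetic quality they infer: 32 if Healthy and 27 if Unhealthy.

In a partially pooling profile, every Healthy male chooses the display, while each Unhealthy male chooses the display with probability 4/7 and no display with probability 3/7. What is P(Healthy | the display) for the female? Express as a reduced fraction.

P(the display) = (1/3)·1 + (2/3)·(4/7) = 5/7.
By Bayes' rule, P(Healthy | the display) = (1/3) / (5/7) = 7/15.

7/15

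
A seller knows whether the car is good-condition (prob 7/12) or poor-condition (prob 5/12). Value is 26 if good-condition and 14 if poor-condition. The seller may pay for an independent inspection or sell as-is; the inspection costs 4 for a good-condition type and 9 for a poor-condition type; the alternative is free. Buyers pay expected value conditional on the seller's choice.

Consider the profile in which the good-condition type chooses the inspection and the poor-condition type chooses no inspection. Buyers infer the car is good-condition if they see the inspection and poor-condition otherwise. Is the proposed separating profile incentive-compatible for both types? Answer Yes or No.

Under these beliefs, the inspection earns price 26 and no inspection earns price 14.
good-condition: the inspection nets 26 − 4 = 22; no inspection nets 14. good-condition prefers the inspection.
poor-condition: the inspection nets 26 − 9 = 17; no inspection nets 14. poor-condition would deviate to the inspection.
poor-condition has a profitable deviation, so the profile is not an equilibrium.

No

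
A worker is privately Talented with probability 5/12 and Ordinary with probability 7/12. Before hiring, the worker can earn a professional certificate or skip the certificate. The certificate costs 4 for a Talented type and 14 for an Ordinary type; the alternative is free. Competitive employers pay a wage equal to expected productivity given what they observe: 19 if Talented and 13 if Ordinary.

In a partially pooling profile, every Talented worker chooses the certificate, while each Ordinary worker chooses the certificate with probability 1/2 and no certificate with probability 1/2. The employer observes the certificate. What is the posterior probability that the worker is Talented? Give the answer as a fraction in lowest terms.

P(the certificate) = (5/12)·1 + (7/12)·(1/2) = 17/24.
By Bayes' rule, P(Talented | the certificate) = (5/12) / (17/24) = 10/17.

10/17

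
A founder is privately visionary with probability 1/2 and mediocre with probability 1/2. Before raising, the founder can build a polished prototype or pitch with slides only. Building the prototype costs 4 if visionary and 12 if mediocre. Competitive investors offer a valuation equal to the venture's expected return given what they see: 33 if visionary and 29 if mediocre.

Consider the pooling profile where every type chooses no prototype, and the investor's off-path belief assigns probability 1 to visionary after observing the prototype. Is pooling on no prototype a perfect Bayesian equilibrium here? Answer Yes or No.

On path, the investor holds the prior and pays 1/2·33 + 1/2·29 = 31. Off path (the prototype), believing visionary, it pays 33.
visionary: no prototype nets 31; the prototype nets 33 − 4 = 29. visionary stays.
mediocre: no prototype nets 31; the prototype nets 33 − 12 = 21. mediocre stays.
No type deviates, so pooling is sustained.

Yes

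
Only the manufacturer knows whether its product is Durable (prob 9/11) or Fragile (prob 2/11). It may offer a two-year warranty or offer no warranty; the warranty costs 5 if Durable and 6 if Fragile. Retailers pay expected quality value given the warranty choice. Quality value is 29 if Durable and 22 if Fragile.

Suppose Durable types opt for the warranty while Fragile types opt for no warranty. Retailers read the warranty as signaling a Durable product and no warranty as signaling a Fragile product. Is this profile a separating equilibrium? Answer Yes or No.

No

Under these beliefs, the warranty earns price 29 and no warranty earns price 22.
Durable: the warranty nets 29 − 5 = 24; no warranty nets 22. Durable prefers the warranty.
Fragile: the warranty nets 29 − 6 = 23; no warranty nets 22. Fragile would deviate to the warranty.
Fragile has a profitable deviation, so the profile is not an equilibrium.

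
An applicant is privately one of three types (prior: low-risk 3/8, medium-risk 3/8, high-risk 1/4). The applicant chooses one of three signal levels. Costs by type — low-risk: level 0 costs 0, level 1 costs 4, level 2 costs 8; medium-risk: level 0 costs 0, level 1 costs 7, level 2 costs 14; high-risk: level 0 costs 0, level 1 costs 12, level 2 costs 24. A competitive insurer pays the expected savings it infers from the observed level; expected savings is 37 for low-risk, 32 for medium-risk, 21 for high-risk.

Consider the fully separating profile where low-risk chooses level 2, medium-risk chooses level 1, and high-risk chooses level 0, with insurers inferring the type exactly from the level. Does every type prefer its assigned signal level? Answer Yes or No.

Yes

Separating rebates: level 2 → 37, level 1 → 32, level 0 → 21.
low-risk (assigned level 2): level 0: 21 − 0 = 21; level 1: 32 − 4 = 28; level 2: 37 − 8 = 29. low-risk stays.
medium-risk (assigned level 1): level 0: 21 − 0 = 21; level 1: 32 − 7 = 25; level 2: 37 − 14 = 23. medium-risk stays.
high-risk (assigned level 0): level 0: 21 − 0 = 21; level 1: 32 − 12 = 20; level 2: 37 − 24 = 13. high-risk stays.
Every type prefers its assigned level; separation holds.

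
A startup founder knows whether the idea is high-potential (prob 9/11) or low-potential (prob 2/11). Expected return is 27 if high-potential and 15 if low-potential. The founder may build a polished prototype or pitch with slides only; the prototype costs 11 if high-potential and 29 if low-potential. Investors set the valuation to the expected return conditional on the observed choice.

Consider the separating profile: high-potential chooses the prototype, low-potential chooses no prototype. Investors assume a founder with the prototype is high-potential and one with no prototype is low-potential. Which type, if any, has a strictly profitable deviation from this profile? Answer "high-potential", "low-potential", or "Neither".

Neither

The prototype pays 27; no prototype pays 15.
high-potential: assigned the prototype, nets 27 − 11 = 16; deviating to no prototype nets 15.
low-potential: assigned no prototype, nets 15; deviating to the prototype nets 27 − 29 = -2.
Both types strictly prefer their assigned action; no profitable deviation.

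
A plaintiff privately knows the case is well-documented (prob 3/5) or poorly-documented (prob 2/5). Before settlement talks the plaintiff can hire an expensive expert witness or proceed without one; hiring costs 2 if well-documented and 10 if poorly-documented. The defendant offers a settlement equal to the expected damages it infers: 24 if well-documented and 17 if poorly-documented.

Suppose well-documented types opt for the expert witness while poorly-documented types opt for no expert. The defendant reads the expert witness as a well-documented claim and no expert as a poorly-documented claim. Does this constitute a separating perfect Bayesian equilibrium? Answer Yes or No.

Yes

Under these beliefs, the expert witness earns settlement 24 and no expert earns settlement 17.
well-documented: the expert witness nets 24 − 2 = 22; no expert nets 17. well-documented prefers the expert witness.
poorly-documented: the expert witness nets 24 − 10 = 14; no expert nets 17. poorly-documented prefers no expert.
Neither type deviates, so the separating profile is an equilibrium.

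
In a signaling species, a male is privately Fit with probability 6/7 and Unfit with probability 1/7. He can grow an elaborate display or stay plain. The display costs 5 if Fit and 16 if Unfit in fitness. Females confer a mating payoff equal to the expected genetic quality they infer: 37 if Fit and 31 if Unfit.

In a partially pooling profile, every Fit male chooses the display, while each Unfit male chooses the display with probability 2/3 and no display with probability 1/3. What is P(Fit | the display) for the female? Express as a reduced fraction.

P(the display) = (6/7)·1 + (1/7)·(2/3) = 20/21.
By Bayes' rule, P(Fit | the display) = (6/7) / (20/21) = 9/10.

9/10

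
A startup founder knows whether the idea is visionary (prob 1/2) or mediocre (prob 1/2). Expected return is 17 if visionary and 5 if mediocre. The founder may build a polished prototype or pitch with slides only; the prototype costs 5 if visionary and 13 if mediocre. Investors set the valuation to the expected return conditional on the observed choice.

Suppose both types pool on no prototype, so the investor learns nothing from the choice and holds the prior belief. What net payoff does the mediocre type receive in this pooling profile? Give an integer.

Pooled valuation = 1/2·17 + 1/2·5 = 11.
mediocre pays no cost for no prototype, so net payoff = 11.

11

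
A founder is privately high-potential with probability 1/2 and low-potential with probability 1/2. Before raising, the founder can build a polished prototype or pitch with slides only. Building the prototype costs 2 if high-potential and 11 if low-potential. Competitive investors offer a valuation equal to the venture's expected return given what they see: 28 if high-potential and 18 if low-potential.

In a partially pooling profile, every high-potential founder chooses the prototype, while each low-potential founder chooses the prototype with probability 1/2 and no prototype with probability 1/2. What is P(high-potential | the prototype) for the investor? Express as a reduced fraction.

2/3

P(the prototype) = (1/2)·1 + (1/2)·(1/2) = 3/4.
By Bayes' rule, P(high-potential | the prototype) = (1/2) / (3/4) = 2/3.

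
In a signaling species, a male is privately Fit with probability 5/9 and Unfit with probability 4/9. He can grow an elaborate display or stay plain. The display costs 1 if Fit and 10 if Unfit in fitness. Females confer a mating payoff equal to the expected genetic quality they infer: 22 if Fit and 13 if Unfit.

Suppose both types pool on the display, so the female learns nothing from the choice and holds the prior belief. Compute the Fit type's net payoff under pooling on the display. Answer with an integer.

Pooled mating payoff = 5/9·22 + 4/9·13 = 18.
Fit pays cost 1 for the display, so net payoff = 18 − 1 = 17.

17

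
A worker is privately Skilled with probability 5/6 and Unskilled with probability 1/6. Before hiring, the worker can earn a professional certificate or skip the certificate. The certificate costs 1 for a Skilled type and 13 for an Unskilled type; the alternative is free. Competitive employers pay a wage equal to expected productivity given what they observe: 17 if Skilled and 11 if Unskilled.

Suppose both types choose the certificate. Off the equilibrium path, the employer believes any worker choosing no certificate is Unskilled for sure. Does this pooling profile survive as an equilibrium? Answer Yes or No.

On path, the employer holds the prior and pays 5/6·17 + 1/6·11 = 16. Off path (no certificate), believing Unskilled, it pays 11.
Skilled: the certificate nets 16 − 1 = 15; no certificate nets 11. Skilled stays.
Unskilled: the certificate nets 16 − 13 = 3; no certificate nets 11. Unskilled would deviate.
A type deviates, so pooling fails.

No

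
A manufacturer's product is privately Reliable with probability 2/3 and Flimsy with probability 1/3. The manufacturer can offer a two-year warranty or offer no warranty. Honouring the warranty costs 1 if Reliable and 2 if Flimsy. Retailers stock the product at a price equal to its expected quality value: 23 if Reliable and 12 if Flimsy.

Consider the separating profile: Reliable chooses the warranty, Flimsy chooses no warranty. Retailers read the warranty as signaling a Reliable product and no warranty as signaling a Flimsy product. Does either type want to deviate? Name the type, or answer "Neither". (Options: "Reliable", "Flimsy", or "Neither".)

Flimsy

The warranty pays 23; no warranty pays 12.
Reliable: assigned the warranty, nets 23 − 1 = 22; deviating to no warranty nets 12.
Flimsy: assigned no warranty, nets 12; deviating to the warranty nets 23 − 2 = 21.
The Flimsy type gains 9 by deviating.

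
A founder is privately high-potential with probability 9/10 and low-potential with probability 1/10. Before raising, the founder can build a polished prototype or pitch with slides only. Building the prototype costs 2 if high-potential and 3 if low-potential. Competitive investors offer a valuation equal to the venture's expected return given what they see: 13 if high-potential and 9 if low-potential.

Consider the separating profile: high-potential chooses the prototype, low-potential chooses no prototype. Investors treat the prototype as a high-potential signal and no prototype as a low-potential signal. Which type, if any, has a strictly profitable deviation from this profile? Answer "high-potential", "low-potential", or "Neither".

The prototype pays 13; no prototype pays 9.
high-potential: assigned the prototype, nets 13 − 2 = 11; deviating to no prototype nets 9.
low-potential: assigned no prototype, nets 9; deviating to the prototype nets 13 − 3 = 10.
The low-potential type gains 1 by deviating.

low-potential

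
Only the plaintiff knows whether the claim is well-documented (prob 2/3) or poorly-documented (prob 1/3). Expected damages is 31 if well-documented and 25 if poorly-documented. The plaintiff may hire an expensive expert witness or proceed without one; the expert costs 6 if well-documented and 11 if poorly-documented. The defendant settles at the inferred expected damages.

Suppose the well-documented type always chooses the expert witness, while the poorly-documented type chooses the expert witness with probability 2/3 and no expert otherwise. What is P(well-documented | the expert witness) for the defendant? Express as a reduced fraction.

P(the expert witness) = (2/3)·1 + (1/3)·(2/3) = 8/9.
By Bayes' rule, P(well-documented | the expert witness) = (2/3) / (8/9) = 3/4.

3/4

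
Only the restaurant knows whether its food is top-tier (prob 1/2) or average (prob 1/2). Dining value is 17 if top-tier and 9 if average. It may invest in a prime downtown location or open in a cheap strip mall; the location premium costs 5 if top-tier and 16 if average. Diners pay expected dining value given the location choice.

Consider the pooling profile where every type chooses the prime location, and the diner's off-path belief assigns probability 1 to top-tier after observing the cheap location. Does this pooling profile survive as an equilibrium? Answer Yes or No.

On path, the diner holds the prior and pays 1/2·17 + 1/2·9 = 13. Off path (the cheap location), believing top-tier, it pays 17.
top-tier: the prime location nets 13 − 5 = 8; the cheap location nets 17. top-tier would deviate.
average: the prime location nets 13 − 16 = -3; the cheap location nets 17. average would deviate.
A type deviates, so pooling fails.

No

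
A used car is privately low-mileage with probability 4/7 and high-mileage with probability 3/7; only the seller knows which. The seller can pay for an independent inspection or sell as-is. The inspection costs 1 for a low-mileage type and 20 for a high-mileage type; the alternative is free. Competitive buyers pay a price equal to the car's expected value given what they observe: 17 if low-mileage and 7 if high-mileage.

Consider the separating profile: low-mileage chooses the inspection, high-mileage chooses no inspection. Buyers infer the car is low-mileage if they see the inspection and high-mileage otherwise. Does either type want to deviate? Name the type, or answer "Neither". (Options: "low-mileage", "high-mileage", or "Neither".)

Neither

The inspection pays 17; no inspection pays 7.
low-mileage: assigned the inspection, nets 17 − 1 = 16; deviating to no inspection nets 7.
high-mileage: assigned no inspection, nets 7; deviating to the inspection nets 17 − 20 = -3.
Both types strictly prefer their assigned action; no profitable deviation.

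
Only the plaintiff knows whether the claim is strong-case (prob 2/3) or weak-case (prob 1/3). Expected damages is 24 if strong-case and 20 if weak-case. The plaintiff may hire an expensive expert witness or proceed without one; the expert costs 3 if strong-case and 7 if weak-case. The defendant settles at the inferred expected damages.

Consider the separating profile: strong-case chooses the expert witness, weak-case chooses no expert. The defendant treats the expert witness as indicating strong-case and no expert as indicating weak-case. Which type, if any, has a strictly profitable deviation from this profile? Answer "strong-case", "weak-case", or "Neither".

The expert witness pays 24; no expert pays 20.
strong-case: assigned the expert witness, nets 24 − 3 = 21; deviating to no expert nets 20.
weak-case: assigned no expert, nets 20; deviating to the expert witness nets 24 − 7 = 17.
Both types strictly prefer their assigned action; no profitable deviation.

Neither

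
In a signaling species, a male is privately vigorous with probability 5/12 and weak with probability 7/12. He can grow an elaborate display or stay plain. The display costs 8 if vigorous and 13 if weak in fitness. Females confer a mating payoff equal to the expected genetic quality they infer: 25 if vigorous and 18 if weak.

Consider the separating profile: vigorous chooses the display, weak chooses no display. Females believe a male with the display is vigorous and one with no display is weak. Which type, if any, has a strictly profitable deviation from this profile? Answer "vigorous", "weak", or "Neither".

vigorous

The display pays 25; no display pays 18.
vigorous: assigned the display, nets 25 − 8 = 17; deviating to no display nets 18.
weak: assigned no display, nets 18; deviating to the display nets 25 − 13 = 12.
The vigorous type gains 1 by deviating.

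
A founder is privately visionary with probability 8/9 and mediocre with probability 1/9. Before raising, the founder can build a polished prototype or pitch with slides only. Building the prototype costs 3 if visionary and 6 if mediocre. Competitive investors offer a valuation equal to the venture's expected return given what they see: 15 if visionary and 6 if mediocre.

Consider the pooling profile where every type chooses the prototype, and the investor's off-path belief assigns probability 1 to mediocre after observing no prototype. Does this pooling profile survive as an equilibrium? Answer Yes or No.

Yes

On path, the investor holds the prior and pays 8/9·15 + 1/9·6 = 14. Off path (no prototype), believing mediocre, it pays 6.
visionary: the prototype nets 14 − 3 = 11; no prototype nets 6. visionary stays.
mediocre: the prototype nets 14 − 6 = 8; no prototype nets 6. mediocre stays.
No type deviates, so pooling is sustained.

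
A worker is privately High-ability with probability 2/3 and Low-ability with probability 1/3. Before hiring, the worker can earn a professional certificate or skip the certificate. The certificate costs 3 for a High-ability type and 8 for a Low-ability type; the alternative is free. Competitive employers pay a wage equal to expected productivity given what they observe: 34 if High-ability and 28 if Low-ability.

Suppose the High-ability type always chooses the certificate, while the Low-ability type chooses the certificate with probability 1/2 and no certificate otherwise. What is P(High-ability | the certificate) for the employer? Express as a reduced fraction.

P(the certificate) = (2/3)·1 + (1/3)·(1/2) = 5/6.
By Bayes' rule, P(High-ability | the certificate) = (2/3) / (5/6) = 4/5.

4/5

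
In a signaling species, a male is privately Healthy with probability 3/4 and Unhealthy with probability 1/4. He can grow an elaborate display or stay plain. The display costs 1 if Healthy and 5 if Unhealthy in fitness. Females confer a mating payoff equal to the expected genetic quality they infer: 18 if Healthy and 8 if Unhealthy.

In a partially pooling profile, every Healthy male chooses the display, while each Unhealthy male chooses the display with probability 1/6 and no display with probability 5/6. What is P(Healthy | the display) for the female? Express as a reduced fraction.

18/19

P(the display) = (3/4)·1 + (1/4)·(1/6) = 19/24.
By Bayes' rule, P(Healthy | the display) = (3/4) / (19/24) = 18/19.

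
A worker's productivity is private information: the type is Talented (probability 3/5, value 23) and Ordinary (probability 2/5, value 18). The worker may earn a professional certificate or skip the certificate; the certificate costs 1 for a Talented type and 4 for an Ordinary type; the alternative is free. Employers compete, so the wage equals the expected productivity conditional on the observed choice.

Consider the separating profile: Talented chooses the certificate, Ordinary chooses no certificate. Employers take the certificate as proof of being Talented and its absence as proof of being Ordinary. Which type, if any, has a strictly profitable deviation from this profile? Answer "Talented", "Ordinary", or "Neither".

Ordinary

The certificate pays 23; no certificate pays 18.
Talented: assigned the certificate, nets 23 − 1 = 22; deviating to no certificate nets 18.
Ordinary: assigned no certificate, nets 18; deviating to the certificate nets 23 − 4 = 19.
The Ordinary type gains 1 by deviating.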